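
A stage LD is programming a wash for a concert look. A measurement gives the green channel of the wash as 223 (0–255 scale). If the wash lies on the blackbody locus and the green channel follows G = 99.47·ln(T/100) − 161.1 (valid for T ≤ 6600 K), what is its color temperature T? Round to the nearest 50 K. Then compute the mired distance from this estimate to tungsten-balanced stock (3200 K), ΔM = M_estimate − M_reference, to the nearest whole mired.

ln t = (223 + 161.1) / 99.47 = 3.8615.
t = e^3.8615 = 47.535.
T = 100·t = 4753 K → 4750 K to the nearest 50 K.
M_estimate = 10⁶/4750 = 210.53; M_reference = 10⁶/3200 = 312.50.
ΔM = 210.53 − 312.50 = -101.97 → -102 mireds.

-102 mireds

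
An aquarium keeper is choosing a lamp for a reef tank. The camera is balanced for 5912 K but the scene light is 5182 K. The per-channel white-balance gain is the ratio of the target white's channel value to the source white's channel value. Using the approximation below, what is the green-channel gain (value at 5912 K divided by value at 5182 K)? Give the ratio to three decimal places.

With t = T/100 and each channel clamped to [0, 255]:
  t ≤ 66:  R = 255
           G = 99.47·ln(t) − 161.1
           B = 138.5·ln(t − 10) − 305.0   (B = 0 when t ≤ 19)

At 5182 K (t = 51.82):
  G = 99.47·ln 51.82 − 161.1 = 99.47·3.9478 − 161.1 = 231.585.
At 5912 K (t = 59.12):
  G = 99.47·ln 59.12 − 161.1 = 99.47·4.0796 − 161.1 = 244.695.
Gain = 244.695 / 231.585 = 1.0566 → 1.057.

1.057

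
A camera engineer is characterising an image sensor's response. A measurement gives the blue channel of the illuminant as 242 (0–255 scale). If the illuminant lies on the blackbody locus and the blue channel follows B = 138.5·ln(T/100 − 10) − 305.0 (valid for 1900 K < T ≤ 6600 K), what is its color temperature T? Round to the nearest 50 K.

6200 K

ln(t − 10) = (242 + 305.0) / 138.5 = 3.9495.
t − 10 = e^3.9495 = 51.907, so t = 61.907.
T = 100·t = 6191 K → 6200 K to the nearest 50 K.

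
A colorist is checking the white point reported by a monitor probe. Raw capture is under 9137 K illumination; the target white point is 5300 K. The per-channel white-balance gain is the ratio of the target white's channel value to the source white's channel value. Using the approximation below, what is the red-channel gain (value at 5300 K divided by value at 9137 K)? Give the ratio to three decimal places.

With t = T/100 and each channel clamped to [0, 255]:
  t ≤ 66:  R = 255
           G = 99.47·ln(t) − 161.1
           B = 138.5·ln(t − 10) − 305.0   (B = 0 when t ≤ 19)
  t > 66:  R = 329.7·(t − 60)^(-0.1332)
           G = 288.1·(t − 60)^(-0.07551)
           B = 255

1.224

At 9137 K (t = 91.37):
  R = 329.7·(91.37 − 60)^(-0.1332) = 329.7·31.37^(-0.1332) = 329.7·0.63192 = 208.345.
At 5300 K (t = 53):
  R = 255 by definition for t ≤ 66.
Gain = 255.000 / 208.345 = 1.2239 → 1.224.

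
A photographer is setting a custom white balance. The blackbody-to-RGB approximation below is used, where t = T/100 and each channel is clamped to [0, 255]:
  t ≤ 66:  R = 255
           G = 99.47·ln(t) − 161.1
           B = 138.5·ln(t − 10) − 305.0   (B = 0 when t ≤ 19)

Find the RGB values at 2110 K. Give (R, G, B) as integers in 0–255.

(255, 142, 28)

t = 2110/100 = 21.1; the t ≤ 66 branch applies.
R = 255 by definition for t ≤ 66.
G = 99.47·ln 21.1 − 161.1 = 99.47·3.0493 − 161.1 = 142.211.
B = 138.5·ln(21.1 − 10) − 305.0 = 138.5·ln 11.1 − 305.0 = 138.5·2.4069 − 305.0 = 28.362.
Rounded: (255, 142, 28).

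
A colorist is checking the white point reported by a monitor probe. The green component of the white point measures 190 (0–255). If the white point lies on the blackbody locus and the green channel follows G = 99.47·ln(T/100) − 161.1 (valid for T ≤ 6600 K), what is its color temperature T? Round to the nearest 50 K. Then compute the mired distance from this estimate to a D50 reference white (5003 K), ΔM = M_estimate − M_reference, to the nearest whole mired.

ln t = (190 + 161.1) / 99.47 = 3.5297.
t = e^3.5297 = 34.114.
T = 100·t = 3411 K → 3400 K to the nearest 50 K.
M_estimate = 10⁶/3400 = 294.12; M_reference = 10⁶/5003 = 199.88.
ΔM = 294.12 − 199.88 = 94.24 → +94 mireds.

+94 mireds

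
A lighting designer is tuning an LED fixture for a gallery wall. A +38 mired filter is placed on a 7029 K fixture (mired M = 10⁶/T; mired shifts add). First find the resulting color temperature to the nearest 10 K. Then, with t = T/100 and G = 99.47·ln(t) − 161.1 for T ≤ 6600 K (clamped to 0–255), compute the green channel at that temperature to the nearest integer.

M_in = 10⁶/7029 = 142.27; M_out = 142.27 + (+38) = 180.27.
T_out = 10⁶/180.27 = 5547.3 K → 5550 K; t = 55.5.
G = 99.47·ln 55.5 − 161.1 = 99.47·4.0164 − 161.1 = 238.410.
Rounded: 238.

238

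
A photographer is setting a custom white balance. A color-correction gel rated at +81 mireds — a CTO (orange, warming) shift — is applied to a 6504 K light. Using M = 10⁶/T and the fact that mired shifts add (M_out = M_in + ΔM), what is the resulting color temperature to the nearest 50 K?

4250 K

M_in = 10⁶/6504 = 153.75 mireds.
M_out = 153.75 + (+81) = 234.75 mireds.
T_out = 10⁶/234.75 = 4259.8 K → 4250 K.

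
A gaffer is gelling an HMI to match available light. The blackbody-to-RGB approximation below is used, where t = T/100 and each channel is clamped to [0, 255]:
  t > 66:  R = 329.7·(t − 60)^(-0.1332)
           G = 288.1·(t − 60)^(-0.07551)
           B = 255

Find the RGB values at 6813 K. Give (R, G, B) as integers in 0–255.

(249, 246, 255)

t = 6813/100 = 68.13; the t > 66 branch applies.
R = 329.7·(68.13 − 60)^(-0.1332) = 329.7·8.13^(-0.1332) = 329.7·0.75644 = 249.399.
G = 288.1·(68.13 − 60)^(-0.07551) = 288.1·8.13^(-0.07551) = 288.1·0.85365 = 245.936.
B = 255 by definition for t > 66.
Rounded: (249, 246, 255).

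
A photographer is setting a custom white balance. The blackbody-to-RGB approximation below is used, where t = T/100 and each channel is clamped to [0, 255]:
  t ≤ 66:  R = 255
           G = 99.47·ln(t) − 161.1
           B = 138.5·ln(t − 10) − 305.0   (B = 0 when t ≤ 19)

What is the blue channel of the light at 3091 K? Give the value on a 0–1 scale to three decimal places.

t = 3091/100 = 30.91; the t ≤ 66 branch applies.
B = 138.5·ln(30.91 − 10) − 305.0 = 138.5·ln 20.91 − 305.0 = 138.5·3.0402 − 305.0 = 116.072.
On a 0–1 scale: 116.072/255 = 0.4552 → 0.455.

0.455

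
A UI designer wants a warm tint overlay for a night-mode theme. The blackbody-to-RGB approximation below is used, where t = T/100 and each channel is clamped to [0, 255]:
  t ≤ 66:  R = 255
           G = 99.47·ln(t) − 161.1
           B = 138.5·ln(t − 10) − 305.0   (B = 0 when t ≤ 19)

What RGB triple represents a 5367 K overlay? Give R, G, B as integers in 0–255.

t = 5367/100 = 53.67; the t ≤ 66 branch applies.
R = 255 by definition for t ≤ 66.
G = 99.47·ln 53.67 − 161.1 = 99.47·3.9829 − 161.1 = 235.075.
B = 138.5·ln(53.67 − 10) − 305.0 = 138.5·ln 43.67 − 305.0 = 138.5·3.7767 − 305.0 = 218.068.
Rounded: (255, 235, 218).

R=255, G=235, B=218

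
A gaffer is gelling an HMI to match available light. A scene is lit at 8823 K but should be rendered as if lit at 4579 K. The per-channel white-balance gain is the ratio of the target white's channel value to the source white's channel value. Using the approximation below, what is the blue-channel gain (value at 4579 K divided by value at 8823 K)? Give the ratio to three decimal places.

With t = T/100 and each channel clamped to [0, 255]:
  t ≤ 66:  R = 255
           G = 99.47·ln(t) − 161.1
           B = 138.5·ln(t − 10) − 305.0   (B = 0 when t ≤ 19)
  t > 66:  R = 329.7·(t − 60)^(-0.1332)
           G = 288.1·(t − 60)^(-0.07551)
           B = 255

At 8823 K (t = 88.23):
  B = 255 by definition for t > 66.
At 4579 K (t = 45.79):
  B = 138.5·ln(45.79 − 10) − 305.0 = 138.5·ln 35.79 − 305.0 = 138.5·3.5777 − 305.0 = 190.507.
Gain = 190.507 / 255.000 = 0.7471 → 0.747.

0.747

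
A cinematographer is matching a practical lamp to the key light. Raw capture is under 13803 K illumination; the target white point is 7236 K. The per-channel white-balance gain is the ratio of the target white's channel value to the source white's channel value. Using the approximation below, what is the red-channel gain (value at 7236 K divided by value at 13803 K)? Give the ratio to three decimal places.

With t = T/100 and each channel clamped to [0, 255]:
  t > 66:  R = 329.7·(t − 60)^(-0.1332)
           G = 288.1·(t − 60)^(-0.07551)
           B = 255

1.278

At 13803 K (t = 138.03):
  R = 329.7·(138.03 − 60)^(-0.1332) = 329.7·78.03^(-0.1332) = 329.7·0.55969 = 184.531.
At 7236 K (t = 72.36):
  R = 329.7·(72.36 − 60)^(-0.1332) = 329.7·12.36^(-0.1332) = 329.7·0.71539 = 235.864.
Gain = 235.864 / 184.531 = 1.2782 → 1.278.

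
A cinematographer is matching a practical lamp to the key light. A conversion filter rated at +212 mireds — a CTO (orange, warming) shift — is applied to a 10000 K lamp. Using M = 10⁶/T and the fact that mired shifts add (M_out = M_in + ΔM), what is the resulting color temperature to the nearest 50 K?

3200 K

M_in = 10⁶/10000 = 100.00 mireds.
M_out = 100.00 + (+212) = 312.00 mireds.
T_out = 10⁶/312.00 = 3205.1 K → 3200 K.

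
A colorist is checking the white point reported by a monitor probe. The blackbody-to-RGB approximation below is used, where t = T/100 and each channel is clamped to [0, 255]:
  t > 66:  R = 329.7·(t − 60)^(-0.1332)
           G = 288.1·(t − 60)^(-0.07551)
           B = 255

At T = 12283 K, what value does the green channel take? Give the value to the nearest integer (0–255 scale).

t = 12283/100 = 122.83; the t > 66 branch applies.
G = 288.1·(122.83 − 60)^(-0.07551) = 288.1·62.83^(-0.07551) = 288.1·0.73151 = 210.748.
Rounded: 211.

211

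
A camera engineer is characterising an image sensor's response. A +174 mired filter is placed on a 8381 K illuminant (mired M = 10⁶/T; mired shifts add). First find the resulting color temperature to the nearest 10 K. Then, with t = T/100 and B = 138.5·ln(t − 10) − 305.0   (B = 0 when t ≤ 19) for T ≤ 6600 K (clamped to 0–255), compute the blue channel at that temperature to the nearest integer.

M_in = 10⁶/8381 = 119.32; M_out = 119.32 + (+174) = 293.32.
T_out = 10⁶/293.32 = 3409.3 K → 3410 K; t = 34.1.
B = 138.5·ln(34.1 − 10) − 305.0 = 138.5·ln 24.1 − 305.0 = 138.5·3.1822 − 305.0 = 135.736.
Rounded: 136.

136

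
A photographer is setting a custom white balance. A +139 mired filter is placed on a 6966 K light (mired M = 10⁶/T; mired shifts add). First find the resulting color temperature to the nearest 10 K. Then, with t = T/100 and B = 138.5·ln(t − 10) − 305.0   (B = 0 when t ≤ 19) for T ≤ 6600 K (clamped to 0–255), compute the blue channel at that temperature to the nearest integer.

M_in = 10⁶/6966 = 143.55; M_out = 143.55 + (+139) = 282.55.
T_out = 10⁶/282.55 = 3539.1 K → 3540 K; t = 35.4.
B = 138.5·ln(35.4 − 10) − 305.0 = 138.5·ln 25.4 − 305.0 = 138.5·3.2347 − 305.0 = 143.013.
Rounded: 143.

143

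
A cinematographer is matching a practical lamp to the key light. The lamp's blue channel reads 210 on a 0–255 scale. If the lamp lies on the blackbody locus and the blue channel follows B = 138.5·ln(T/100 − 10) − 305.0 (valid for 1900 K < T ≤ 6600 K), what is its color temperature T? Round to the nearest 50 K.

ln(t − 10) = (210 + 305.0) / 138.5 = 3.7184.
t − 10 = e^3.7184 = 41.199, so t = 51.199.
T = 100·t = 5120 K → 5100 K to the nearest 50 K.

5100 K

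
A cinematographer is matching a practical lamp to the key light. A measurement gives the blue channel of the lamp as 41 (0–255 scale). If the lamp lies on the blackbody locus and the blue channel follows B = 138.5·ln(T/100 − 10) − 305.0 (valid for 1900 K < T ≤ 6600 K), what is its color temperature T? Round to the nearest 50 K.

ln(t − 10) = (41 + 305.0) / 138.5 = 2.4982.
t − 10 = e^2.4982 = 12.161, so t = 22.161.
T = 100·t = 2216 K → 2200 K to the nearest 50 K.

2200 K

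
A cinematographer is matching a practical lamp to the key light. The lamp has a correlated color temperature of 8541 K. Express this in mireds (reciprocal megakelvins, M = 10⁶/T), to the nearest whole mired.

M = 10⁶ / 8541 = 117.082 → 117 mireds.

117 mireds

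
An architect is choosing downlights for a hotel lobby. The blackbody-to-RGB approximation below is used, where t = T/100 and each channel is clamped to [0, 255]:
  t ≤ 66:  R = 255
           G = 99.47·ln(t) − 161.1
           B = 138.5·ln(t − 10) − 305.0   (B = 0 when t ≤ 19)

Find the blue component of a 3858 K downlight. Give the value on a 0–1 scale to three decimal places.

t = 3858/100 = 38.58; the t ≤ 66 branch applies.
B = 138.5·ln(38.58 − 10) − 305.0 = 138.5·ln 28.58 − 305.0 = 138.5·3.3527 − 305.0 = 159.350.
On a 0–1 scale: 159.350/255 = 0.6249 → 0.625.

0.625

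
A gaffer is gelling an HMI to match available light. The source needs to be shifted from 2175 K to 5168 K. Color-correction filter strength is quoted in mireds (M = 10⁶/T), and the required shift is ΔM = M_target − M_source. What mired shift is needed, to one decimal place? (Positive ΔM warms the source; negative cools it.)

M_source = 10⁶/2175 = 459.770; M_target = 10⁶/5168 = 193.498.
ΔM = 193.498 − 459.770 = -266.272 → -266.3 mireds, a cooling shift.

-266.3 mireds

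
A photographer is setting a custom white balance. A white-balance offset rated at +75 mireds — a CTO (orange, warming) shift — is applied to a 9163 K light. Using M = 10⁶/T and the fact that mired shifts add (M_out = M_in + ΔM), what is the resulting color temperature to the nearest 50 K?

5450 K

M_in = 10⁶/9163 = 109.13 mireds.
M_out = 109.13 + (+75) = 184.13 mireds.
T_out = 10⁶/184.13 = 5430.8 K → 5450 K.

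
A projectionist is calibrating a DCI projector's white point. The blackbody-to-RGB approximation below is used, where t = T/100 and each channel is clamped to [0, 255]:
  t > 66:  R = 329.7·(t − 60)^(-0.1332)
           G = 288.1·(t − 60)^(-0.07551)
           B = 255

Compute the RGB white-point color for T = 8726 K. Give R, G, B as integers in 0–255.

R=212, G=224, B=255

t = 8726/100 = 87.26; the t > 66 branch applies.
R = 329.7·(87.26 − 60)^(-0.1332) = 329.7·27.26^(-0.1332) = 329.7·0.64385 = 212.279.
G = 288.1·(87.26 − 60)^(-0.07551) = 288.1·27.26^(-0.07551) = 288.1·0.77912 = 224.464.
B = 255 by definition for t > 66.
Rounded: (212, 224, 255).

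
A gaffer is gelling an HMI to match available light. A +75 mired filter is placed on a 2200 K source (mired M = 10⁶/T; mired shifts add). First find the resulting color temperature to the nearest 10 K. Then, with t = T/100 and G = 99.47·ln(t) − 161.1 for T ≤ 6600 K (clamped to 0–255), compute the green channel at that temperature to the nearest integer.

M_in = 10⁶/2200 = 454.55; M_out = 454.55 + (+75) = 529.55.
T_out = 10⁶/529.55 = 1888.4 K → 1890 K; t = 18.9.
G = 99.47·ln 18.9 − 161.1 = 99.47·2.9392 − 161.1 = 131.258.
Rounded: 131.

131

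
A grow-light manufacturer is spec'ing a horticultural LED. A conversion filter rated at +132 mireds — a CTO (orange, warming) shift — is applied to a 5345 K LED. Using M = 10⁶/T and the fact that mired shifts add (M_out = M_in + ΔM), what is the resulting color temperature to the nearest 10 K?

M_in = 10⁶/5345 = 187.09 mireds.
M_out = 187.09 + (+132) = 319.09 mireds.
T_out = 10⁶/319.09 = 3133.9 K → 3130 K.

3130 K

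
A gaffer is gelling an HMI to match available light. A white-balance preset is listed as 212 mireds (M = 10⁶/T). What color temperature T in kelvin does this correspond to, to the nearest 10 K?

4720 K

T = 10⁶ / 212 = 4716.98 K → 4720 K.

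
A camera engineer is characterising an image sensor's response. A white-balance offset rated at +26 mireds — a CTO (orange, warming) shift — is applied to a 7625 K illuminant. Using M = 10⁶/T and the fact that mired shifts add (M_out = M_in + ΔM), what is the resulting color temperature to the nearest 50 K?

M_in = 10⁶/7625 = 131.15 mireds.
M_out = 131.15 + (+26) = 157.15 mireds.
T_out = 10⁶/157.15 = 6363.4 K → 6350 K.

6350 K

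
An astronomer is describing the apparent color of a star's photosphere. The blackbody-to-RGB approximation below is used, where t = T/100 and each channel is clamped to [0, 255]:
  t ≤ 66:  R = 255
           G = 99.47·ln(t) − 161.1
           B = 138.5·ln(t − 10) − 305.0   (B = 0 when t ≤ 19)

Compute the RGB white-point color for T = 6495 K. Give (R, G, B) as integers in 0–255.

(255, 254, 250)

t = 6495/100 = 64.95; the t ≤ 66 branch applies.
R = 255 by definition for t ≤ 66.
G = 99.47·ln 64.95 − 161.1 = 99.47·4.1736 − 161.1 = 254.050.
B = 138.5·ln(64.95 − 10) − 305.0 = 138.5·ln 54.95 − 305.0 = 138.5·4.0064 − 305.0 = 249.890.
Rounded: (255, 254, 250).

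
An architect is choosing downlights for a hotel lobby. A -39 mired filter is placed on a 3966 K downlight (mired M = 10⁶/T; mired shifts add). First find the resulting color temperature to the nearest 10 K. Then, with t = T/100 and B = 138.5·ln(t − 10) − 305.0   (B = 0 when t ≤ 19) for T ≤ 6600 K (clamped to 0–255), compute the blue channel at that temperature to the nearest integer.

M_in = 10⁶/3966 = 252.14; M_out = 252.14 + (-39) = 213.14.
T_out = 10⁶/213.14 = 4691.7 K → 4690 K; t = 46.9.
B = 138.5·ln(46.9 − 10) − 305.0 = 138.5·ln 36.9 − 305.0 = 138.5·3.6082 − 305.0 = 194.737.
Rounded: 195.

195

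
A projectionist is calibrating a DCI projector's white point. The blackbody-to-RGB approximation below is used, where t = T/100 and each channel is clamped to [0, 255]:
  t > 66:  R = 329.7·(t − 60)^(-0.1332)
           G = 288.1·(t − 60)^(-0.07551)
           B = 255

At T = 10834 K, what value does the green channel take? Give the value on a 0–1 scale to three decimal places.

0.843

t = 10834/100 = 108.34; the t > 66 branch applies.
G = 288.1·(108.34 − 60)^(-0.07551) = 288.1·48.34^(-0.07551) = 288.1·0.74614 = 214.962.
On a 0–1 scale: 214.962/255 = 0.8430 → 0.843.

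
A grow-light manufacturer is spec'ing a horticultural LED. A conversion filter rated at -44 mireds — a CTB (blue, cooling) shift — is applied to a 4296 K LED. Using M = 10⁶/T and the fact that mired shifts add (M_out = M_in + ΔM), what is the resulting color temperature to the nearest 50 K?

5300 K

M_in = 10⁶/4296 = 232.77 mireds.
M_out = 232.77 + (-44) = 188.77 mireds.
T_out = 10⁶/188.77 = 5297.3 K → 5300 K.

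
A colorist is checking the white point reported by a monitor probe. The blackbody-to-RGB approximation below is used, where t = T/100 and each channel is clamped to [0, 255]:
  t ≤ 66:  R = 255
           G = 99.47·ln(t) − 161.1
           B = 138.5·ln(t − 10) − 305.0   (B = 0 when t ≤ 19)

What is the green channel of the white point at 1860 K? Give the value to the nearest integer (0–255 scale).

t = 1860/100 = 18.6; the t ≤ 66 branch applies.
G = 99.47·ln 18.6 − 161.1 = 99.47·2.9232 − 161.1 = 129.667.
Rounded: 130.

130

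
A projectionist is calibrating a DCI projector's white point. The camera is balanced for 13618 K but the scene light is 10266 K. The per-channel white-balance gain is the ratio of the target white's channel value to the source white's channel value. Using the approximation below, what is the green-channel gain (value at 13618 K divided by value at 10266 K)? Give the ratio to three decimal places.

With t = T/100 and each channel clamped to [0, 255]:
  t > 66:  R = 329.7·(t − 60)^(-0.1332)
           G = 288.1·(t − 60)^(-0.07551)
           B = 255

At 10266 K (t = 102.66):
  G = 288.1·(102.66 − 60)^(-0.07551) = 288.1·42.66^(-0.07551) = 288.1·0.75321 = 217.000.
At 13618 K (t = 136.18):
  G = 288.1·(136.18 − 60)^(-0.07551) = 288.1·76.18^(-0.07551) = 288.1·0.72095 = 207.704.
Gain = 207.704 / 217.000 = 0.9572 → 0.957.

0.957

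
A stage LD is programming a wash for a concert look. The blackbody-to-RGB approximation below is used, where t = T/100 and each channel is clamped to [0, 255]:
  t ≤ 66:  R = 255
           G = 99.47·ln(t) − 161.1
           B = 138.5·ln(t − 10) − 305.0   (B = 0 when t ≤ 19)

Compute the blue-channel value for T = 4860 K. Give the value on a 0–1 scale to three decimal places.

0.788

t = 4860/100 = 48.6; the t ≤ 66 branch applies.
B = 138.5·ln(48.6 − 10) − 305.0 = 138.5·ln 38.6 − 305.0 = 138.5·3.6533 − 305.0 = 200.975.
On a 0–1 scale: 200.975/255 = 0.7881 → 0.788.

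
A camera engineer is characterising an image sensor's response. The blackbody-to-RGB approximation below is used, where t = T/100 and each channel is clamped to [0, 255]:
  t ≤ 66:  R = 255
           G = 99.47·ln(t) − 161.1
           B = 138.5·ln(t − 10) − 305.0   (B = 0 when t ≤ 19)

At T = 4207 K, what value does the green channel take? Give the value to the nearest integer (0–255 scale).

t = 4207/100 = 42.07; the t ≤ 66 branch applies.
G = 99.47·ln 42.07 − 161.1 = 99.47·3.7393 − 161.1 = 210.852.
Rounded: 211.

211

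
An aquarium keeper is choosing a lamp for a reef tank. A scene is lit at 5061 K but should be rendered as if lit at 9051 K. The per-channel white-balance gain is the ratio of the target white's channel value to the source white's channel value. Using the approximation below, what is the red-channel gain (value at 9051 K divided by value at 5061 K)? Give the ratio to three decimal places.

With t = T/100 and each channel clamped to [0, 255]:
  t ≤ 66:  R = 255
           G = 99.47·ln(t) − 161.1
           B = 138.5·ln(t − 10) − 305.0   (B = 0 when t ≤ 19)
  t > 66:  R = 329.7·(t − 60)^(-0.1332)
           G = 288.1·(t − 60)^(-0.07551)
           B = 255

0.820

At 5061 K (t = 50.61):
  R = 255 by definition for t ≤ 66.
At 9051 K (t = 90.51):
  R = 329.7·(90.51 − 60)^(-0.1332) = 329.7·30.51^(-0.1332) = 329.7·0.63427 = 209.118.
Gain = 209.118 / 255.000 = 0.8201 → 0.820.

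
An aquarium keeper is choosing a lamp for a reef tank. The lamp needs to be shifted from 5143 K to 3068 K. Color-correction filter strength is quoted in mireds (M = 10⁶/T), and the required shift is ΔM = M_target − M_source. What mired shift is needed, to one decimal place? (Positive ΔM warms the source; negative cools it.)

+131.5 mireds

M_source = 10⁶/5143 = 194.439; M_target = 10⁶/3068 = 325.945.
ΔM = 325.945 − 194.439 = 131.506 → +131.5 mireds, a warming shift.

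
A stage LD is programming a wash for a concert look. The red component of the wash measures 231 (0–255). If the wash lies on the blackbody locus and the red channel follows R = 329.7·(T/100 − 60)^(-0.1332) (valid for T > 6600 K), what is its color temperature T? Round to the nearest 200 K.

7400 K

(t − 60)^(-0.1332) = 231/329.7 = 0.70064.
t − 60 = 0.70064^(1/-0.1332) = 0.70064^(-7.508) = 14.453, so t = 74.453.
T = 100·t = 7445 K → 7400 K to the nearest 200 K.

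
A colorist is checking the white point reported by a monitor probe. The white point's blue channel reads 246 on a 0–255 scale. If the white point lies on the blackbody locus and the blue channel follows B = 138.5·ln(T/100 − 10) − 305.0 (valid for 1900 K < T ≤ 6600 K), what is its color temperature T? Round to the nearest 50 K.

ln(t − 10) = (246 + 305.0) / 138.5 = 3.9783.
t − 10 = e^3.9783 = 53.428, so t = 63.428.
T = 100·t = 6343 K → 6350 K to the nearest 50 K.

6350 K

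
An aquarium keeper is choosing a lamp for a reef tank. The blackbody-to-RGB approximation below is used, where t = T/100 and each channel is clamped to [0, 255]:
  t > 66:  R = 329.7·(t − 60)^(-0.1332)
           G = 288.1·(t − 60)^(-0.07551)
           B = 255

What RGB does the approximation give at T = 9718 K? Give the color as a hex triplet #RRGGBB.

t = 9718/100 = 97.18; the t > 66 branch applies.
R = 329.7·(97.18 − 60)^(-0.1332) = 329.7·37.18^(-0.1332) = 329.7·0.61778 = 203.683.
G = 288.1·(97.18 − 60)^(-0.07551) = 288.1·37.18^(-0.07551) = 288.1·0.76107 = 219.265.
B = 255 by definition for t > 66.
Rounded: (204, 219, 255).
In hex: #CCDBFF.

#CCDBFF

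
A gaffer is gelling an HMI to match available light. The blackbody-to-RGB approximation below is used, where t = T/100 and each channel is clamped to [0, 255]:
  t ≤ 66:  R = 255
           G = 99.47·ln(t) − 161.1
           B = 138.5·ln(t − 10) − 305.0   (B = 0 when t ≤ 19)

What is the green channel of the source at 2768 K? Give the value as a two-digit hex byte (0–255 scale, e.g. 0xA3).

0xA9

t = 2768/100 = 27.68; the t ≤ 66 branch applies.
G = 99.47·ln 27.68 − 161.1 = 99.47·3.3207 − 161.1 = 169.211.
Rounded: 169; in hex, 0xA9.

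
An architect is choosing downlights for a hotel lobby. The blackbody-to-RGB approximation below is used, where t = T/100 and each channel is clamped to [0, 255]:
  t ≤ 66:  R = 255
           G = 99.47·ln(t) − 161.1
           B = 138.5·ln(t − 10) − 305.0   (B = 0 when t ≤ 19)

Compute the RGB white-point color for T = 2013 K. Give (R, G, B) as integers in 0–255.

t = 2013/100 = 20.13; the t ≤ 66 branch applies.
R = 255 by definition for t ≤ 66.
G = 99.47·ln 20.13 − 161.1 = 99.47·3.0022 − 161.1 = 137.530.
B = 138.5·ln(20.13 − 10) − 305.0 = 138.5·ln 10.13 − 305.0 = 138.5·2.3155 − 305.0 = 15.697.
Rounded: (255, 138, 16).

(255, 138, 16)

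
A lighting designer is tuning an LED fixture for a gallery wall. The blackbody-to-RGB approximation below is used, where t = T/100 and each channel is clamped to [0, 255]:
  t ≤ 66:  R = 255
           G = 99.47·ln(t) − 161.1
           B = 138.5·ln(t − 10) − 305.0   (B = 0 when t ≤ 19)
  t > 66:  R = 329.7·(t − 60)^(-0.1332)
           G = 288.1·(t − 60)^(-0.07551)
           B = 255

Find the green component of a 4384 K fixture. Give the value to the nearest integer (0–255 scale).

t = 4384/100 = 43.84; the t ≤ 66 branch applies.
G = 99.47·ln 43.84 − 161.1 = 99.47·3.7805 − 161.1 = 214.951.
Rounded: 215.

215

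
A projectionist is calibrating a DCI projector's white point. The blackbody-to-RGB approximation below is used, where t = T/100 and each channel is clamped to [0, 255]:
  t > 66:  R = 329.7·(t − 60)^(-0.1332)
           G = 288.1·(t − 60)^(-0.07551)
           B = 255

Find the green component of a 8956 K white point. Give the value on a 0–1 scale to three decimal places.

0.875

t = 8956/100 = 89.56; the t > 66 branch applies.
G = 288.1·(89.56 − 60)^(-0.07551) = 288.1·29.56^(-0.07551) = 288.1·0.77437 = 223.095.
On a 0–1 scale: 223.095/255 = 0.8749 → 0.875.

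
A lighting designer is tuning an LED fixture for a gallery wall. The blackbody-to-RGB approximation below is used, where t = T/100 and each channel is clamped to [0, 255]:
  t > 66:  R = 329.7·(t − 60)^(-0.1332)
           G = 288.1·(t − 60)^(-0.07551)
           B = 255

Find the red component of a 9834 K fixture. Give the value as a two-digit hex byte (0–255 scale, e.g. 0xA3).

0xCB

t = 9834/100 = 98.34; the t > 66 branch applies.
R = 329.7·(98.34 − 60)^(-0.1332) = 329.7·38.34^(-0.1332) = 329.7·0.61526 = 202.851.
Rounded: 203; in hex, 0xCB.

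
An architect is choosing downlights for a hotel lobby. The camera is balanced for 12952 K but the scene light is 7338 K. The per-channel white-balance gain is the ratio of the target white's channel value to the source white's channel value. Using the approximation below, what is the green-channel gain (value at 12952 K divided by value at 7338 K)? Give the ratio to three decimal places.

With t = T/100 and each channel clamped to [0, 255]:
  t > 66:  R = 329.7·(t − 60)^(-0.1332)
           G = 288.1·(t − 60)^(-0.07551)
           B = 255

0.883

At 7338 K (t = 73.38):
  G = 288.1·(73.38 − 60)^(-0.07551) = 288.1·13.38^(-0.07551) = 288.1·0.82213 = 236.856.
At 12952 K (t = 129.52):
  G = 288.1·(129.52 − 60)^(-0.07551) = 288.1·69.52^(-0.07551) = 288.1·0.72594 = 209.144.
Gain = 209.144 / 236.856 = 0.8830 → 0.883.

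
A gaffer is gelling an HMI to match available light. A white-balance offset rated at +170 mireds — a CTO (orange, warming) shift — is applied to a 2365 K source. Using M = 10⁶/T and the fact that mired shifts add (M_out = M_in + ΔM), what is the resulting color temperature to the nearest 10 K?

1690 K

M_in = 10⁶/2365 = 422.83 mireds.
M_out = 422.83 + (+170) = 592.83 mireds.
T_out = 10⁶/592.83 = 1686.8 K → 1690 K.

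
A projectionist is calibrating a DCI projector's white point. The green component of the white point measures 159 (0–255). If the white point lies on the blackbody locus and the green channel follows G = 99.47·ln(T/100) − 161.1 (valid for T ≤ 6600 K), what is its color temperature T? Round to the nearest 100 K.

ln t = (159 + 161.1) / 99.47 = 3.2181.
t = e^3.2181 = 24.980.
T = 100·t = 2498 K → 2500 K to the nearest 100 K.

2500 K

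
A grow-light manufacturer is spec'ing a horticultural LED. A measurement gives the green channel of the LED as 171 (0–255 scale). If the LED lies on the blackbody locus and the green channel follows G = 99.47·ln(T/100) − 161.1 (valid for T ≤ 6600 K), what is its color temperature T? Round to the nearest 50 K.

2800 K

ln t = (171 + 161.1) / 99.47 = 3.3387.
t = e^3.3387 = 28.182.
T = 100·t = 2818 K → 2800 K to the nearest 50 K.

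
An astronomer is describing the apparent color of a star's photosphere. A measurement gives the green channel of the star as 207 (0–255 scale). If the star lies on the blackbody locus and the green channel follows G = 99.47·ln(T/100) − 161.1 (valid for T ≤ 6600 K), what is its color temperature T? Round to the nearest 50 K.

4050 K

ln t = (207 + 161.1) / 99.47 = 3.7006.
t = e^3.7006 = 40.472.
T = 100·t = 4047 K → 4050 K to the nearest 50 K.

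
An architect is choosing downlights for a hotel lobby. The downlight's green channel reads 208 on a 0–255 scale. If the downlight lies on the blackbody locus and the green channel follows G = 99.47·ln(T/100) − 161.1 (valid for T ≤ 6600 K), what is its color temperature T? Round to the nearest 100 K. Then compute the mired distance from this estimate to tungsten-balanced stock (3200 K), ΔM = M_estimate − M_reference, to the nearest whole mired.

-69 mireds

ln t = (208 + 161.1) / 99.47 = 3.7107.
t = e^3.7107 = 40.881.
T = 100·t = 4088 K → 4100 K to the nearest 100 K.
M_estimate = 10⁶/4100 = 243.90; M_reference = 10⁶/3200 = 312.50.
ΔM = 243.90 − 312.50 = -68.60 → -69 mireds.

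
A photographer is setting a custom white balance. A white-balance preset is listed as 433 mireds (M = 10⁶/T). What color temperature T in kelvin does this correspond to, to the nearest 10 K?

2310 K

T = 10⁶ / 433 = 2309.47 K → 2310 K.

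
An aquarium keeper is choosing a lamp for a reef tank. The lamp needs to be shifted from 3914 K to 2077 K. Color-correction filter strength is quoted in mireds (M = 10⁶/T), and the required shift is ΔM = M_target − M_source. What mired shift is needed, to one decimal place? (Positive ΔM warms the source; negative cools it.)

M_source = 10⁶/3914 = 255.493; M_target = 10⁶/2077 = 481.464.
ΔM = 481.464 − 255.493 = 225.971 → +226.0 mireds, a warming shift.

+226.0 mireds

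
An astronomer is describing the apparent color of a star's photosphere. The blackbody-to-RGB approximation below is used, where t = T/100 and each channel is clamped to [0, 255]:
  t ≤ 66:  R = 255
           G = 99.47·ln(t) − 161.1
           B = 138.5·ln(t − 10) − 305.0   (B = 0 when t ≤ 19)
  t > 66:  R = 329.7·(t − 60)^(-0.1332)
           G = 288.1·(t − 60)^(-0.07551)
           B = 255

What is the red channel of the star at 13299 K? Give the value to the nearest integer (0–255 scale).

186

t = 13299/100 = 132.99; the t > 66 branch applies.
R = 329.7·(132.99 − 60)^(-0.1332) = 329.7·72.99^(-0.1332) = 329.7·0.56469 = 186.180.
Rounded: 186.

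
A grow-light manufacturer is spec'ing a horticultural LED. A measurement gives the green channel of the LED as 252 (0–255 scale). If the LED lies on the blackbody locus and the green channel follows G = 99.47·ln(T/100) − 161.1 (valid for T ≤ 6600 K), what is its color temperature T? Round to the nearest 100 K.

ln t = (252 + 161.1) / 99.47 = 4.1530.
t = e^4.1530 = 63.625.
T = 100·t = 6363 K → 6400 K to the nearest 100 K.

6400 K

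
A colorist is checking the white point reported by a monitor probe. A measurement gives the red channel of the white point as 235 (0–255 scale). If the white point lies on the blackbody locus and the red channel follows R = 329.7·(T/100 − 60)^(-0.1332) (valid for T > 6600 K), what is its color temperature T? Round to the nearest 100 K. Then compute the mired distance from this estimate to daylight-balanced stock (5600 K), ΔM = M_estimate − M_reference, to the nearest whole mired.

(t − 60)^(-0.1332) = 235/329.7 = 0.71277.
t − 60 = 0.71277^(1/-0.1332) = 0.71277^(-7.508) = 12.705, so t = 72.705.
T = 100·t = 7271 K → 7300 K to the nearest 100 K.
M_estimate = 10⁶/7300 = 136.99; M_reference = 10⁶/5600 = 178.57.
ΔM = 136.99 − 178.57 = -41.59 → -42 mireds.

-42 mireds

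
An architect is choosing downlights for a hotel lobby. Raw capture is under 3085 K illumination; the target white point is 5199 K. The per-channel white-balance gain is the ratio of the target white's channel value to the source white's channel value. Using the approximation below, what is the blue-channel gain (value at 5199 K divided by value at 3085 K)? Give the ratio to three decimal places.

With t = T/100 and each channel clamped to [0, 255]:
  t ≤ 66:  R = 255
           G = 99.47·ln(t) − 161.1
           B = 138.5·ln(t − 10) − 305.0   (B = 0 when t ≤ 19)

At 3085 K (t = 30.85):
  B = 138.5·ln(30.85 − 10) − 305.0 = 138.5·ln 20.85 − 305.0 = 138.5·3.0374 − 305.0 = 115.674.
At 5199 K (t = 51.99):
  B = 138.5·ln(51.99 − 10) − 305.0 = 138.5·ln 41.99 − 305.0 = 138.5·3.7374 − 305.0 = 212.634.
Gain = 212.634 / 115.674 = 1.8382 → 1.838.

1.838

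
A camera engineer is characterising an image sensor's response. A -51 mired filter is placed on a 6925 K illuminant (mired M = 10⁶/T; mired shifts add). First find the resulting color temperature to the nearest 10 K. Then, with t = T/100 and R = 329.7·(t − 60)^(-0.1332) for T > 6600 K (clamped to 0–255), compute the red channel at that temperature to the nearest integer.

M_in = 10⁶/6925 = 144.40; M_out = 144.40 + (-51) = 93.40.
T_out = 10⁶/93.40 = 10706.1 K → 10710 K; t = 107.1.
R = 329.7·(107.1 − 60)^(-0.1332) = 329.7·47.1^(-0.1332) = 329.7·0.59862 = 197.366.
Rounded: 197.

197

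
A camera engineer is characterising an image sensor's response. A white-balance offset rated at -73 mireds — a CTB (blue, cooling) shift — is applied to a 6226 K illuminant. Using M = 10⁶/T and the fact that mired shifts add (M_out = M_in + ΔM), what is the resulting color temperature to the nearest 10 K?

M_in = 10⁶/6226 = 160.62 mireds.
M_out = 160.62 + (-73) = 87.62 mireds.
T_out = 10⁶/87.62 = 11413.3 K → 11410 K.

11410 K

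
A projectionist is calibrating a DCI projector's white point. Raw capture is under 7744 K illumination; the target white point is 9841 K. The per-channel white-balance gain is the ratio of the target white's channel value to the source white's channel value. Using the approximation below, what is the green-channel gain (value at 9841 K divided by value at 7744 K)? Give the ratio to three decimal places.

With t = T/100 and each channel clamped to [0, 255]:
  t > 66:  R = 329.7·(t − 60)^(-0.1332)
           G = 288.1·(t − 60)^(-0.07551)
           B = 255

At 7744 K (t = 77.44):
  G = 288.1·(77.44 − 60)^(-0.07551) = 288.1·17.44^(-0.07551) = 288.1·0.80584 = 232.164.
At 9841 K (t = 98.41):
  G = 288.1·(98.41 − 60)^(-0.07551) = 288.1·38.41^(-0.07551) = 288.1·0.75920 = 218.727.
Gain = 218.727 / 232.164 = 0.9421 → 0.942.

0.942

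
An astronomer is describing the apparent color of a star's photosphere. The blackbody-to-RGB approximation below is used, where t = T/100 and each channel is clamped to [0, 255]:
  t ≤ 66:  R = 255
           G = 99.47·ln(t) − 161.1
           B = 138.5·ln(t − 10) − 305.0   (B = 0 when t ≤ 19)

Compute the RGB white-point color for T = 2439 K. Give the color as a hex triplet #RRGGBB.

#FF9D40

t = 2439/100 = 24.39; the t ≤ 66 branch applies.
R = 255 by definition for t ≤ 66.
G = 99.47·ln 24.39 − 161.1 = 99.47·3.1942 − 161.1 = 156.624.
B = 138.5·ln(24.39 − 10) − 305.0 = 138.5·ln 14.39 − 305.0 = 138.5·2.6665 − 305.0 = 64.315.
Rounded: (255, 157, 64).
In hex: #FF9D40.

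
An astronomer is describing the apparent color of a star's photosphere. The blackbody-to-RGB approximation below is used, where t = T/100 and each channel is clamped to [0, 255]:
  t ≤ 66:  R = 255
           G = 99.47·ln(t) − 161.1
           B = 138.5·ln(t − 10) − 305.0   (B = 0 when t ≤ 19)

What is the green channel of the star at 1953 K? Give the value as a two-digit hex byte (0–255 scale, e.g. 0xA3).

0x87

t = 1953/100 = 19.53; the t ≤ 66 branch applies.
G = 99.47·ln 19.53 − 161.1 = 99.47·2.9720 − 161.1 = 134.520.
Rounded: 135; in hex, 0x87.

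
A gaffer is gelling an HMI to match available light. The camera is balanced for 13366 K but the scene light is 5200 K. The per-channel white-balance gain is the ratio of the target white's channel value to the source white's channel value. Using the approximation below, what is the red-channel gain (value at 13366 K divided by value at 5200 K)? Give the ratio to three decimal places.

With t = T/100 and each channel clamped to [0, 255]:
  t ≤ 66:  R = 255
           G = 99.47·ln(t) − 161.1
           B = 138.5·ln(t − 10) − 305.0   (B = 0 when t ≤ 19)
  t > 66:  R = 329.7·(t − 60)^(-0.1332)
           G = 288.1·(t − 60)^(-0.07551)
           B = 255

0.729

At 5200 K (t = 52):
  R = 255 by definition for t ≤ 66.
At 13366 K (t = 133.66):
  R = 329.7·(133.66 − 60)^(-0.1332) = 329.7·73.66^(-0.1332) = 329.7·0.56401 = 185.953.
Gain = 185.953 / 255.000 = 0.7292 → 0.729.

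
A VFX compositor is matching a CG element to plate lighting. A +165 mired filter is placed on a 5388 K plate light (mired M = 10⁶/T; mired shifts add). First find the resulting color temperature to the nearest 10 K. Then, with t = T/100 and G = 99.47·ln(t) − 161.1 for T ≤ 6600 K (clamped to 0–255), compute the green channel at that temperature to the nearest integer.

172

M_in = 10⁶/5388 = 185.60; M_out = 185.60 + (+165) = 350.60.
T_out = 10⁶/350.60 = 2852.3 K → 2850 K; t = 28.5.
G = 99.47·ln 28.5 − 161.1 = 99.47·3.3499 − 161.1 = 172.115.
Rounded: 172.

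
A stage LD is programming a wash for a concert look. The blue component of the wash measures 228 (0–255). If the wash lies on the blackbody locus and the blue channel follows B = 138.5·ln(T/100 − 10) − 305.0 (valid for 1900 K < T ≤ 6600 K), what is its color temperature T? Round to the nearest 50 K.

ln(t − 10) = (228 + 305.0) / 138.5 = 3.8484.
t − 10 = e^3.8484 = 46.917, so t = 56.917.
T = 100·t = 5692 K → 5700 K to the nearest 50 K.

5700 K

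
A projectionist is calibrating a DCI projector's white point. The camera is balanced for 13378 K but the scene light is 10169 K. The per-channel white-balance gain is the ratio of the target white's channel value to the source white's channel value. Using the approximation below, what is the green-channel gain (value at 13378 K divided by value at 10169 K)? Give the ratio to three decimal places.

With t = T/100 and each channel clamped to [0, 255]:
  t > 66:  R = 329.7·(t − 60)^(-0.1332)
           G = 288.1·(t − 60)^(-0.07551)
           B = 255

0.958

At 10169 K (t = 101.69):
  G = 288.1·(101.69 − 60)^(-0.07551) = 288.1·41.69^(-0.07551) = 288.1·0.75452 = 217.378.
At 13378 K (t = 133.78):
  G = 288.1·(133.78 − 60)^(-0.07551) = 288.1·73.78^(-0.07551) = 288.1·0.72269 = 208.207.
Gain = 208.207 / 217.378 = 0.9578 → 0.958.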